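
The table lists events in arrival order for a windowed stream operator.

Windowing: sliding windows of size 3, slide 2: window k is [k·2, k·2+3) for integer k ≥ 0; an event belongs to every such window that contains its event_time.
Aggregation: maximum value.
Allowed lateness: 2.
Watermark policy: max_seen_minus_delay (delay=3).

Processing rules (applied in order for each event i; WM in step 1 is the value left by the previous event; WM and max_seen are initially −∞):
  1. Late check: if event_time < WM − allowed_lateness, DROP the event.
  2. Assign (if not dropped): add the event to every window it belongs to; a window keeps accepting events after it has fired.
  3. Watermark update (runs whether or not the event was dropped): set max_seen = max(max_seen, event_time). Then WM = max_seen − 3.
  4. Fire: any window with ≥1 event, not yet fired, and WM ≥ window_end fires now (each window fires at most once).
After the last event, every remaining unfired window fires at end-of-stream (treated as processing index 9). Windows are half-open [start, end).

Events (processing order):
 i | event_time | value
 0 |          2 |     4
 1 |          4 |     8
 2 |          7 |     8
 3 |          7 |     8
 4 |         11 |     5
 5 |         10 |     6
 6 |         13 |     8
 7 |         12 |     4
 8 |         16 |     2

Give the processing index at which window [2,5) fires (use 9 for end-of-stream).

i=0 t=2 v=4: → [2,5),[0,3); WM=-1
i=1 t=4 v=8: → [4,7),[2,5); WM=1
i=2 t=7 v=8: → [6,9); WM=4; [0,3) fires=4
i=3 t=7 v=8: → [6,9); WM=4
i=4 t=11 v=5: → [10,13); WM=8; [2,5) fires=8 [4,7) fires=8
i=5 t=10 v=6: → [10,13),[8,11); WM=8
i=6 t=13 v=8: → [12,15); WM=10; [6,9) fires=8
i=7 t=12 v=4: → [12,15),[10,13); WM=10
i=8 t=16 v=2: → [16,19),[14,17); WM=13; [8,11) fires=6 [10,13) fires=6

4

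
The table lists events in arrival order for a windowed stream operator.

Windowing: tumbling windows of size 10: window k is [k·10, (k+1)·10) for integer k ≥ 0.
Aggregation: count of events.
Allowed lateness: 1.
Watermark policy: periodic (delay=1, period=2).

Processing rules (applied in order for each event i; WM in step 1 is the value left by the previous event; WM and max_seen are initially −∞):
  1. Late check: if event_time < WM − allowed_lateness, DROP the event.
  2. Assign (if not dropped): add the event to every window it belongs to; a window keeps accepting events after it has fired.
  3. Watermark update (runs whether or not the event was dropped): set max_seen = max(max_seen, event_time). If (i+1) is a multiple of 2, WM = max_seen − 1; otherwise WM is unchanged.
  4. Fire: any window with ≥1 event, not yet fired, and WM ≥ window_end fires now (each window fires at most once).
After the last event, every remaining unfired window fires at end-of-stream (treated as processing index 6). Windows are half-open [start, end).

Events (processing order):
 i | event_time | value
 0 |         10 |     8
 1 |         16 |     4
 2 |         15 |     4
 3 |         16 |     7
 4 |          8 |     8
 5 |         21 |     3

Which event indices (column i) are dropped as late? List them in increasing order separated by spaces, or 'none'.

i=0 t=10 v=8: → [10,20); WM=−∞
i=1 t=16 v=4: → [10,20); WM=15
i=2 t=15 v=4: → [10,20); WM=15
i=3 t=16 v=7: → [10,20); WM=15
i=4 t=8 v=8: DROP (t<15-1); WM=15
i=5 t=21 v=3: → [20,30); WM=20; [10,20) fires=4

4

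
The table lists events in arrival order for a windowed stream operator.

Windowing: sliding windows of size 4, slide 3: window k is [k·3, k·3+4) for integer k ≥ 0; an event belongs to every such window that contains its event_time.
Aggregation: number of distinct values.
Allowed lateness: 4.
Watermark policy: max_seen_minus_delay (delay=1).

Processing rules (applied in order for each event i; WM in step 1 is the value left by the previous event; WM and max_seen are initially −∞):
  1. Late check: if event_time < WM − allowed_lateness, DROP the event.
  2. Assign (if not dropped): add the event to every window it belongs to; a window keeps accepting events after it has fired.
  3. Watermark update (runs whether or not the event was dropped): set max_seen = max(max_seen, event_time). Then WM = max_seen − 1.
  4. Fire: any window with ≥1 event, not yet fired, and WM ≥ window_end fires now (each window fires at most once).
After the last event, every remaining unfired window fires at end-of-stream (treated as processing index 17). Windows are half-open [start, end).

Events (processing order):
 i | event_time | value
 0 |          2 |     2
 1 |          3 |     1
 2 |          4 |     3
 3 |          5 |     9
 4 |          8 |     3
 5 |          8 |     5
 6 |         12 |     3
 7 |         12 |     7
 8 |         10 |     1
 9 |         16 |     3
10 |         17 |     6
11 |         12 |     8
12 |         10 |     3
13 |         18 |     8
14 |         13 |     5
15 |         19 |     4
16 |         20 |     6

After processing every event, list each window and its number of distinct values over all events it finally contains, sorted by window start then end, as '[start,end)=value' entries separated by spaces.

i=0 t=2 v=2: → [0,4); WM=1
i=1 t=3 v=1: → [3,7),[0,4); WM=2
i=2 t=4 v=3: → [3,7); WM=3
i=3 t=5 v=9: → [3,7); WM=4; [0,4) fires=2
i=4 t=8 v=3: → [6,10); WM=7; [3,7) fires=3
i=5 t=8 v=5: → [6,10); WM=7
i=6 t=12 v=3: → [12,16),[9,13); WM=11; [6,10) fires=2
i=7 t=12 v=7: → [12,16),[9,13); WM=11
i=8 t=10 v=1: → [9,13); WM=11
i=9 t=16 v=3: → [15,19); WM=15; [9,13) fires=3
i=10 t=17 v=6: → [15,19); WM=16; [12,16) fires=2
i=11 t=12 v=8: → [12,16),[9,13); WM=16
i=12 t=10 v=3: DROP (t<16-4); WM=16
i=13 t=18 v=8: → [18,22),[15,19); WM=17
i=14 t=13 v=5: → [12,16); WM=17
i=15 t=19 v=4: → [18,22); WM=18
i=16 t=20 v=6: → [18,22); WM=19; [15,19) fires=3

[0,4)=2 [3,7)=3 [6,10)=2 [9,13)=4 [12,16)=4 [15,19)=3 [18,22)=3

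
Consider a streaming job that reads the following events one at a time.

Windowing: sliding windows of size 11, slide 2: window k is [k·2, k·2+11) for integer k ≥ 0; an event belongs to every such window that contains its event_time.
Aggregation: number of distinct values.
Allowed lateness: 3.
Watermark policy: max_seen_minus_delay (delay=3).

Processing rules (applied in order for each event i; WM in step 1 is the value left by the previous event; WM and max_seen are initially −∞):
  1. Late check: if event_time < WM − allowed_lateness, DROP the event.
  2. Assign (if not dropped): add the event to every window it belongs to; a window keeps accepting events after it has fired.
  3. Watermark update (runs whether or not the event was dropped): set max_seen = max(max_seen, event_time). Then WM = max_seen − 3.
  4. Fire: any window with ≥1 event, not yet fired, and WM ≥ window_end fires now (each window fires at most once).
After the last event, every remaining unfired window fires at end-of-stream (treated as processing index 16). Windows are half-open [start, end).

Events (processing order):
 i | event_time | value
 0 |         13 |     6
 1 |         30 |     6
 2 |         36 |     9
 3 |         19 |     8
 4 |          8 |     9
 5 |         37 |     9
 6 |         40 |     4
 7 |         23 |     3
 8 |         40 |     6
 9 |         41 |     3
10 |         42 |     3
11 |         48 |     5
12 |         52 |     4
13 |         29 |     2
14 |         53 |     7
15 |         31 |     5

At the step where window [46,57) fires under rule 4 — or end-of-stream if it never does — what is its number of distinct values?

i=0 t=13 v=6: → [12,23),[10,21),[8,19),[6,17),[4,15); WM=10
i=1 t=30 v=6: → [30,41),[28,39),[26,37),[24,35),[22,33),[20,31); WM=27; [4,15) fires=1 [6,17) fires=1 [8,19) fires=1 [10,21) fires=1 [12,23) fires=1
i=2 t=36 v=9: → [36,47),[34,45),[32,43),[30,41),[28,39),[26,37); WM=33; [20,31) fires=1 [22,33) fires=1
i=3 t=19 v=8: DROP (t<33-3); WM=33
i=4 t=8 v=9: DROP (t<33-3); WM=33
i=5 t=37 v=9: → [36,47),[34,45),[32,43),[30,41),[28,39); WM=34
i=6 t=40 v=4: → [40,51),[38,49),[36,47),[34,45),[32,43),[30,41); WM=37; [24,35) fires=1 [26,37) fires=2
i=7 t=23 v=3: DROP (t<37-3); WM=37
i=8 t=40 v=6: → [40,51),[38,49),[36,47),[34,45),[32,43),[30,41); WM=37
i=9 t=41 v=3: → [40,51),[38,49),[36,47),[34,45),[32,43); WM=38
i=10 t=42 v=3: → [42,53),[40,51),[38,49),[36,47),[34,45),[32,43); WM=39; [28,39) fires=2
i=11 t=48 v=5: → [48,59),[46,57),[44,55),[42,53),[40,51),[38,49); WM=45; [30,41) fires=3 [32,43) fires=4 [34,45) fires=4
i=12 t=52 v=4: → [52,63),[50,61),[48,59),[46,57),[44,55),[42,53); WM=49; [36,47) fires=4 [38,49) fires=4
i=13 t=29 v=2: DROP (t<49-3); WM=49
i=14 t=53 v=7: → [52,63),[50,61),[48,59),[46,57),[44,55); WM=50
i=15 t=31 v=5: DROP (t<50-3); WM=50

3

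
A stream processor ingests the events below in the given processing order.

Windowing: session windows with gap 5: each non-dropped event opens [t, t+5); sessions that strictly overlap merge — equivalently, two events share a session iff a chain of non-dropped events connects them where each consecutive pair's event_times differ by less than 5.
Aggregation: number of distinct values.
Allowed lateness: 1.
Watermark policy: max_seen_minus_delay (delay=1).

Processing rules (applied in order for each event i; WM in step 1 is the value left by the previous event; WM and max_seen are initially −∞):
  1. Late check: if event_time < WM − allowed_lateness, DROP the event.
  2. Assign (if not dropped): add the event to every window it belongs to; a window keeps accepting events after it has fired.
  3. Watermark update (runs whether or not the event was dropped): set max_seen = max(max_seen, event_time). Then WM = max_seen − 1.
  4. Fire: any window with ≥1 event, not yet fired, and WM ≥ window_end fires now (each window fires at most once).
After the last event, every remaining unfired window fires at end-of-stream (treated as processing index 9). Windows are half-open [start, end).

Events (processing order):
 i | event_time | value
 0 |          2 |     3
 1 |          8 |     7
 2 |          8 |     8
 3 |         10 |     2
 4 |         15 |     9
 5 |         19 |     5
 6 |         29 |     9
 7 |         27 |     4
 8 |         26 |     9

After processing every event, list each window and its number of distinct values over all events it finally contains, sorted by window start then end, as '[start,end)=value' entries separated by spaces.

[2,7)=1 [8,15)=3 [15,24)=2 [27,34)=2

i=0 t=2 v=3: → [2,7); WM=1
i=1 t=8 v=7: → [8,13); WM=7
i=2 t=8 v=8: → [8,13); WM=7
i=3 t=10 v=2: → [8,15); WM=9
i=4 t=15 v=9: → [15,20); WM=14
i=5 t=19 v=5: → [15,24); WM=18
i=6 t=29 v=9: → [29,34); WM=28
i=7 t=27 v=4: → [27,34); WM=28
i=8 t=26 v=9: DROP (t<28-1); WM=28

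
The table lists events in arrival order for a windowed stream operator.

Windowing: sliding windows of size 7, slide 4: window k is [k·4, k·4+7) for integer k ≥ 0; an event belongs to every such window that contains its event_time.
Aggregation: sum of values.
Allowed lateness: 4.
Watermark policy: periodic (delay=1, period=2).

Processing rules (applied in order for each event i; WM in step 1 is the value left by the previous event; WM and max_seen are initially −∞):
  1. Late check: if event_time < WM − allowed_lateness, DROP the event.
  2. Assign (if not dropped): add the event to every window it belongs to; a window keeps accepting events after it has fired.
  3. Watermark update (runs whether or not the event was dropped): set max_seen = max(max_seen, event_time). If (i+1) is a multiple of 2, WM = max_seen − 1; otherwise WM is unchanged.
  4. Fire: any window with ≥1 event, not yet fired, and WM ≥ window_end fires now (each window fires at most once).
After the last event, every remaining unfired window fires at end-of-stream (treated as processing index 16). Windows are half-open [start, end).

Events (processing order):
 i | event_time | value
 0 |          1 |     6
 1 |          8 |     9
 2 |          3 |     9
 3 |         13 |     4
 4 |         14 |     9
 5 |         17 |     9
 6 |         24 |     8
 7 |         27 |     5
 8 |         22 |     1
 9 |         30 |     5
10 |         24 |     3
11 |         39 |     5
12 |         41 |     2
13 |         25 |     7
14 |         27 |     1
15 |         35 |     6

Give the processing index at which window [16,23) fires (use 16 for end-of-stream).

i=0 t=1 v=6: → [0,7); WM=−∞
i=1 t=8 v=9: → [8,15),[4,11); WM=7; [0,7) fires=6
i=2 t=3 v=9: → [0,7); WM=7
i=3 t=13 v=4: → [12,19),[8,15); WM=12; [4,11) fires=9
i=4 t=14 v=9: → [12,19),[8,15); WM=12
i=5 t=17 v=9: → [16,23),[12,19); WM=16; [8,15) fires=22
i=6 t=24 v=8: → [24,31),[20,27); WM=16
i=7 t=27 v=5: → [24,31); WM=26; [12,19) fires=22 [16,23) fires=9
i=8 t=22 v=1: → [20,27),[16,23); WM=26
i=9 t=30 v=5: → [28,35),[24,31); WM=29; [20,27) fires=9
i=10 t=24 v=3: DROP (t<29-4); WM=29
i=11 t=39 v=5: → [36,43); WM=38; [24,31) fires=18 [28,35) fires=5
i=12 t=41 v=2: → [40,47),[36,43); WM=38
i=13 t=25 v=7: DROP (t<38-4); WM=40
i=14 t=27 v=1: DROP (t<40-4); WM=40
i=15 t=35 v=6: DROP (t<40-4); WM=40

7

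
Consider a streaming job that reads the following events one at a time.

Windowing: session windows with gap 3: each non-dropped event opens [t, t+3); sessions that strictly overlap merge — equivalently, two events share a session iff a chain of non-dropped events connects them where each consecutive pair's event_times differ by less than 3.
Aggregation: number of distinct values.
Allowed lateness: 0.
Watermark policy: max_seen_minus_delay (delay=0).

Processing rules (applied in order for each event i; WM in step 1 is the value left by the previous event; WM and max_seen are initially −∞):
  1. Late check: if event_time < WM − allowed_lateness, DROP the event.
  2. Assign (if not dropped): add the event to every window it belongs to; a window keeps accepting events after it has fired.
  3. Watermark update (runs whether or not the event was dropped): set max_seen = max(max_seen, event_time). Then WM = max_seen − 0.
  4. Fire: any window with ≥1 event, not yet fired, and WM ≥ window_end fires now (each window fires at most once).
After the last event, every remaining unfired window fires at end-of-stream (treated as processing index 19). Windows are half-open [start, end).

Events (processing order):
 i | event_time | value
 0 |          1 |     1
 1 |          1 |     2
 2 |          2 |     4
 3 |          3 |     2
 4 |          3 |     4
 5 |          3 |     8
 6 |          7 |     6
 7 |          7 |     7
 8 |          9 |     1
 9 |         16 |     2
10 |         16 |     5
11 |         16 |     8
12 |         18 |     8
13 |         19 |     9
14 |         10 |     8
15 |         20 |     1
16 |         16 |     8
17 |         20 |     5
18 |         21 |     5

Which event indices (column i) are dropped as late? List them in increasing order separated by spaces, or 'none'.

14 16

i=0 t=1 v=1: → [1,4); WM=1
i=1 t=1 v=2: → [1,4); WM=1
i=2 t=2 v=4: → [1,5); WM=2
i=3 t=3 v=2: → [1,6); WM=3
i=4 t=3 v=4: → [1,6); WM=3
i=5 t=3 v=8: → [1,6); WM=3
i=6 t=7 v=6: → [7,10); WM=7
i=7 t=7 v=7: → [7,10); WM=7
i=8 t=9 v=1: → [7,12); WM=9
i=9 t=16 v=2: → [16,19); WM=16
i=10 t=16 v=5: → [16,19); WM=16
i=11 t=16 v=8: → [16,19); WM=16
i=12 t=18 v=8: → [16,21); WM=18
i=13 t=19 v=9: → [16,22); WM=19
i=14 t=10 v=8: DROP (t<19-0); WM=19
i=15 t=20 v=1: → [16,23); WM=20
i=16 t=16 v=8: DROP (t<20-0); WM=20
i=17 t=20 v=5: → [16,23); WM=20
i=18 t=21 v=5: → [16,24); WM=21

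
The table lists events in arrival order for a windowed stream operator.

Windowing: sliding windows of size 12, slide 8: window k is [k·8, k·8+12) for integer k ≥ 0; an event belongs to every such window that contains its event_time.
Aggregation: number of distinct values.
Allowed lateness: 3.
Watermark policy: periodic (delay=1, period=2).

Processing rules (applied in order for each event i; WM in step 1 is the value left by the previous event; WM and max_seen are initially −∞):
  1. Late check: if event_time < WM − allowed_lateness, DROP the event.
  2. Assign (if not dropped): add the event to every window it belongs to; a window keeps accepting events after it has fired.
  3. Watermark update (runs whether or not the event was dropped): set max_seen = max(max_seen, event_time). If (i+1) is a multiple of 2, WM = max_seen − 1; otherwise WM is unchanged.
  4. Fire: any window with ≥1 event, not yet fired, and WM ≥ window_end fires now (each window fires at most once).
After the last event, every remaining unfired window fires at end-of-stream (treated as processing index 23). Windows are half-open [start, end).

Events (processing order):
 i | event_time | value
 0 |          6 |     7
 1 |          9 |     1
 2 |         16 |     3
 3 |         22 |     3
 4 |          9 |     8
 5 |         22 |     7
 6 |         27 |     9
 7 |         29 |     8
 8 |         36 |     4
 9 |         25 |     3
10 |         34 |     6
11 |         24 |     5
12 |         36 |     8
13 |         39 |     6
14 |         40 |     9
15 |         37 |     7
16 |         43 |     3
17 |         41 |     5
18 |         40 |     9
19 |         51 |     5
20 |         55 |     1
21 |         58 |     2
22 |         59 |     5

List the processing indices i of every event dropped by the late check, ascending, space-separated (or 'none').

4 11

i=0 t=6 v=7: → [0,12); WM=−∞
i=1 t=9 v=1: → [8,20),[0,12); WM=8
i=2 t=16 v=3: → [16,28),[8,20); WM=8
i=3 t=22 v=3: → [16,28); WM=21; [0,12) fires=2 [8,20) fires=2
i=4 t=9 v=8: DROP (t<21-3); WM=21
i=5 t=22 v=7: → [16,28); WM=21
i=6 t=27 v=9: → [24,36),[16,28); WM=21
i=7 t=29 v=8: → [24,36); WM=28; [16,28) fires=3
i=8 t=36 v=4: → [32,44); WM=28
i=9 t=25 v=3: → [24,36),[16,28); WM=35
i=10 t=34 v=6: → [32,44),[24,36); WM=35
i=11 t=24 v=5: DROP (t<35-3); WM=35
i=12 t=36 v=8: → [32,44); WM=35
i=13 t=39 v=6: → [32,44); WM=38; [24,36) fires=4
i=14 t=40 v=9: → [40,52),[32,44); WM=38
i=15 t=37 v=7: → [32,44); WM=39
i=16 t=43 v=3: → [40,52),[32,44); WM=39
i=17 t=41 v=5: → [40,52),[32,44); WM=42
i=18 t=40 v=9: → [40,52),[32,44); WM=42
i=19 t=51 v=5: → [48,60),[40,52); WM=50; [32,44) fires=7
i=20 t=55 v=1: → [48,60); WM=50
i=21 t=58 v=2: → [56,68),[48,60); WM=57; [40,52) fires=3
i=22 t=59 v=5: → [56,68),[48,60); WM=57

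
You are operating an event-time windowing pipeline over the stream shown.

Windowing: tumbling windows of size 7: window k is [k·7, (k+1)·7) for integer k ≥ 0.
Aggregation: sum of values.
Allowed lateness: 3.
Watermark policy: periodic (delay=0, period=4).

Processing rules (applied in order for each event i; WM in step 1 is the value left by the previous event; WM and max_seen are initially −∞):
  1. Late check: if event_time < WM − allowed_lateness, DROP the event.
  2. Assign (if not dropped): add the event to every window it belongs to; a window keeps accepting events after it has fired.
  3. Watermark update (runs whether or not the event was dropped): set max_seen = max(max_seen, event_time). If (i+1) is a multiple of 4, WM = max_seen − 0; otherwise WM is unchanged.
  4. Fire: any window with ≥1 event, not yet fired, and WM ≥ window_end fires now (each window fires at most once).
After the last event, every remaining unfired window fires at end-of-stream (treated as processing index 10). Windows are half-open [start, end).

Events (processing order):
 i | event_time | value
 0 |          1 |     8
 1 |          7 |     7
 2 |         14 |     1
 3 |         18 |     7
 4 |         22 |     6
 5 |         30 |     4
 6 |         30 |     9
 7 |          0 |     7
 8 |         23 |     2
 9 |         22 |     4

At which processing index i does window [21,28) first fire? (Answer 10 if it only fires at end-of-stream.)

i=0 t=1 v=8: → [0,7); WM=−∞
i=1 t=7 v=7: → [7,14); WM=−∞
i=2 t=14 v=1: → [14,21); WM=−∞
i=3 t=18 v=7: → [14,21); WM=18; [0,7) fires=8 [7,14) fires=7
i=4 t=22 v=6: → [21,28); WM=18
i=5 t=30 v=4: → [28,35); WM=18
i=6 t=30 v=9: → [28,35); WM=18
i=7 t=0 v=7: DROP (t<18-3); WM=30; [14,21) fires=8 [21,28) fires=6
i=8 t=23 v=2: DROP (t<30-3); WM=30
i=9 t=22 v=4: DROP (t<30-3); WM=30

7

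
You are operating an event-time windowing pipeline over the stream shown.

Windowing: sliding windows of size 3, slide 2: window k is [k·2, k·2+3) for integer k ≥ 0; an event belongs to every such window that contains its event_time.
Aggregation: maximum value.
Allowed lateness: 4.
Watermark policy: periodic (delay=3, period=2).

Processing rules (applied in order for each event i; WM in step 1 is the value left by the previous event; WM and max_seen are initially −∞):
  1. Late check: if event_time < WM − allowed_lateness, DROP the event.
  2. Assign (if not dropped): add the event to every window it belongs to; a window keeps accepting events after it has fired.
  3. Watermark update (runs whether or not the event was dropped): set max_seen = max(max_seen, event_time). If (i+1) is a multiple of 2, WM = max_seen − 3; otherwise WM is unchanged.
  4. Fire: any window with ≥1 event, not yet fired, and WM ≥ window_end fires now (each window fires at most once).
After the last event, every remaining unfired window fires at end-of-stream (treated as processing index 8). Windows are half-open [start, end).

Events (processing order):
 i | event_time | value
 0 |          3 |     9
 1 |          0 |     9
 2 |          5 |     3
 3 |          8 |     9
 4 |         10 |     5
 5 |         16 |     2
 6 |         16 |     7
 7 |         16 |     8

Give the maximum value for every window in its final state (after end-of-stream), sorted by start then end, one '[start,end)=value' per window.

[0,3)=9 [2,5)=9 [4,7)=3 [6,9)=9 [8,11)=9 [10,13)=5 [14,17)=8 [16,19)=8

i=0 t=3 v=9: → [2,5); WM=−∞
i=1 t=0 v=9: → [0,3); WM=0
i=2 t=5 v=3: → [4,7); WM=0
i=3 t=8 v=9: → [8,11),[6,9); WM=5; [0,3) fires=9 [2,5) fires=9
i=4 t=10 v=5: → [10,13),[8,11); WM=5
i=5 t=16 v=2: → [16,19),[14,17); WM=13; [4,7) fires=3 [6,9) fires=9 [8,11) fires=9 [10,13) fires=5
i=6 t=16 v=7: → [16,19),[14,17); WM=13
i=7 t=16 v=8: → [16,19),[14,17); WM=13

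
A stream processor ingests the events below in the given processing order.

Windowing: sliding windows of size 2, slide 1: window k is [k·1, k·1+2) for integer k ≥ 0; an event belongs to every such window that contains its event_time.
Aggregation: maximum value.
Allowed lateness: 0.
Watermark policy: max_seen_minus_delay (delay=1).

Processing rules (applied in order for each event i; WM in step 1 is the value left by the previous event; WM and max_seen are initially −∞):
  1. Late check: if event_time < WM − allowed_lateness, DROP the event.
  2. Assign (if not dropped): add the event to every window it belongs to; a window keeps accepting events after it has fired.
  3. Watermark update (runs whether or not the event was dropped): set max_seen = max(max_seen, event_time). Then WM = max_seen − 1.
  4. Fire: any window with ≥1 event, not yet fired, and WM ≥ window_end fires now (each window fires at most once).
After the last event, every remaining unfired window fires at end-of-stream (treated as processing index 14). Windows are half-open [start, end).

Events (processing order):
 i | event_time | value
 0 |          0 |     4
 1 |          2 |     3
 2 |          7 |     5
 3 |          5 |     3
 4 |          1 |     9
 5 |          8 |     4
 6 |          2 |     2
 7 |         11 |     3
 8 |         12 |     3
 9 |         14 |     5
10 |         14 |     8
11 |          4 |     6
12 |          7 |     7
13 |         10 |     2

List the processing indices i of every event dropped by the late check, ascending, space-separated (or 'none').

i=0 t=0 v=4: → [0,2); WM=-1
i=1 t=2 v=3: → [2,4),[1,3); WM=1
i=2 t=7 v=5: → [7,9),[6,8); WM=6; [0,2) fires=4 [1,3) fires=3 [2,4) fires=3
i=3 t=5 v=3: DROP (t<6-0); WM=6
i=4 t=1 v=9: DROP (t<6-0); WM=6
i=5 t=8 v=4: → [8,10),[7,9); WM=7
i=6 t=2 v=2: DROP (t<7-0); WM=7
i=7 t=11 v=3: → [11,13),[10,12); WM=10; [6,8) fires=5 [7,9) fires=5 [8,10) fires=4
i=8 t=12 v=3: → [12,14),[11,13); WM=11
i=9 t=14 v=5: → [14,16),[13,15); WM=13; [10,12) fires=3 [11,13) fires=3
i=10 t=14 v=8: → [14,16),[13,15); WM=13
i=11 t=4 v=6: DROP (t<13-0); WM=13
i=12 t=7 v=7: DROP (t<13-0); WM=13
i=13 t=10 v=2: DROP (t<13-0); WM=13

3 4 6 11 12 13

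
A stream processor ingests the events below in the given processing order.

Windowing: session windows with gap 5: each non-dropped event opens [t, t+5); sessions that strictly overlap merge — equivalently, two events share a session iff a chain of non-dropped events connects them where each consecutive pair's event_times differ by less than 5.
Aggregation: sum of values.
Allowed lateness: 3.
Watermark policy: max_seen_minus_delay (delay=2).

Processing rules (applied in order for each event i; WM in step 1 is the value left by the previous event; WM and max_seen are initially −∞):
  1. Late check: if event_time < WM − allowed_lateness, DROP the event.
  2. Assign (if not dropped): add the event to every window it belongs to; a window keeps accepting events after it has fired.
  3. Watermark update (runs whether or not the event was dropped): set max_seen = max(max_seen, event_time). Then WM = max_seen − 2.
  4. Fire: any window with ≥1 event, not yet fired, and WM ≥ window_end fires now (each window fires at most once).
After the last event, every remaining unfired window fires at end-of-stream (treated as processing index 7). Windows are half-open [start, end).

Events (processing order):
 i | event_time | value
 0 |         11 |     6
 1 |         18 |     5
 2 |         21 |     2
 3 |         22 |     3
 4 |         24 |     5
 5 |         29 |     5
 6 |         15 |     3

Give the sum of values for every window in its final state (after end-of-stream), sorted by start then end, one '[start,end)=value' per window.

i=0 t=11 v=6: → [11,16); WM=9
i=1 t=18 v=5: → [18,23); WM=16
i=2 t=21 v=2: → [18,26); WM=19
i=3 t=22 v=3: → [18,27); WM=20
i=4 t=24 v=5: → [18,29); WM=22
i=5 t=29 v=5: → [29,34); WM=27
i=6 t=15 v=3: DROP (t<27-3); WM=27

[11,16)=6 [18,29)=15 [29,34)=5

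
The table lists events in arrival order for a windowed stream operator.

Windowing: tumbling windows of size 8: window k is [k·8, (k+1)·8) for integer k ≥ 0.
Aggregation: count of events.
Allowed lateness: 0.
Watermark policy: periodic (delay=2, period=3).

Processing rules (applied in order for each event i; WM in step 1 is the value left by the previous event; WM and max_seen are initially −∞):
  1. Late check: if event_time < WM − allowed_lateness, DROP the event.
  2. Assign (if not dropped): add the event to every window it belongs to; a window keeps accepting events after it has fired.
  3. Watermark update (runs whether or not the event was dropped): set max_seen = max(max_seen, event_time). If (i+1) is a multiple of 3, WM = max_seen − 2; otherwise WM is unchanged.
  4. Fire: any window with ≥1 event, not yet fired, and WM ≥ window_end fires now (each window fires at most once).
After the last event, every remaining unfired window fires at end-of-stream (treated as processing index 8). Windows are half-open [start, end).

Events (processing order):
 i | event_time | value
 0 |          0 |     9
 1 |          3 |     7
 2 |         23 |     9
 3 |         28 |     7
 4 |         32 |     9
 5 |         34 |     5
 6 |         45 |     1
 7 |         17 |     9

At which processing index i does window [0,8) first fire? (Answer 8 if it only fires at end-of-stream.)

i=0 t=0 v=9: → [0,8); WM=−∞
i=1 t=3 v=7: → [0,8); WM=−∞
i=2 t=23 v=9: → [16,24); WM=21; [0,8) fires=2
i=3 t=28 v=7: → [24,32); WM=21
i=4 t=32 v=9: → [32,40); WM=21
i=5 t=34 v=5: → [32,40); WM=32; [16,24) fires=1 [24,32) fires=1
i=6 t=45 v=1: → [40,48); WM=32
i=7 t=17 v=9: DROP (t<32-0); WM=32

2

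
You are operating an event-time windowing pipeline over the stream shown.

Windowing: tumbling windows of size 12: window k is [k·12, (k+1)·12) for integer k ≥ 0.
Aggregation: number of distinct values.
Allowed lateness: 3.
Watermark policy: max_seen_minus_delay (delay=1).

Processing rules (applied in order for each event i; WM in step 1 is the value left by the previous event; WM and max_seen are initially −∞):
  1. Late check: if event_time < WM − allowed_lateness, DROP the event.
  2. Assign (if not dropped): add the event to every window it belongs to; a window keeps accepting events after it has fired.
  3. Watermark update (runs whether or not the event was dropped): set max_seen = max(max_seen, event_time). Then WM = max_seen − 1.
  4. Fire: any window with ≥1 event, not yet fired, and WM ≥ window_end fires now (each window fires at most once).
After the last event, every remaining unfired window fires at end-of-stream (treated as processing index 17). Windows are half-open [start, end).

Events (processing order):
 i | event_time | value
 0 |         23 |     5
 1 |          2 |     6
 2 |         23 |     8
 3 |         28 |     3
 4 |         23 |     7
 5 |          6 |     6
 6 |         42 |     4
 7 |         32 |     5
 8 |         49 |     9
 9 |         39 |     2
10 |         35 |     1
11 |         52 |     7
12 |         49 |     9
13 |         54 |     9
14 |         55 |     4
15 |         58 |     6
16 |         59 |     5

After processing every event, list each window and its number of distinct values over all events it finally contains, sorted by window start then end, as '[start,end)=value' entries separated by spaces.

i=0 t=23 v=5: → [12,24); WM=22
i=1 t=2 v=6: DROP (t<22-3); WM=22
i=2 t=23 v=8: → [12,24); WM=22
i=3 t=28 v=3: → [24,36); WM=27; [12,24) fires=2
i=4 t=23 v=7: DROP (t<27-3); WM=27
i=5 t=6 v=6: DROP (t<27-3); WM=27
i=6 t=42 v=4: → [36,48); WM=41; [24,36) fires=1
i=7 t=32 v=5: DROP (t<41-3); WM=41
i=8 t=49 v=9: → [48,60); WM=48; [36,48) fires=1
i=9 t=39 v=2: DROP (t<48-3); WM=48
i=10 t=35 v=1: DROP (t<48-3); WM=48
i=11 t=52 v=7: → [48,60); WM=51
i=12 t=49 v=9: → [48,60); WM=51
i=13 t=54 v=9: → [48,60); WM=53
i=14 t=55 v=4: → [48,60); WM=54
i=15 t=58 v=6: → [48,60); WM=57
i=16 t=59 v=5: → [48,60); WM=58

[12,24)=2 [24,36)=1 [36,48)=1 [48,60)=5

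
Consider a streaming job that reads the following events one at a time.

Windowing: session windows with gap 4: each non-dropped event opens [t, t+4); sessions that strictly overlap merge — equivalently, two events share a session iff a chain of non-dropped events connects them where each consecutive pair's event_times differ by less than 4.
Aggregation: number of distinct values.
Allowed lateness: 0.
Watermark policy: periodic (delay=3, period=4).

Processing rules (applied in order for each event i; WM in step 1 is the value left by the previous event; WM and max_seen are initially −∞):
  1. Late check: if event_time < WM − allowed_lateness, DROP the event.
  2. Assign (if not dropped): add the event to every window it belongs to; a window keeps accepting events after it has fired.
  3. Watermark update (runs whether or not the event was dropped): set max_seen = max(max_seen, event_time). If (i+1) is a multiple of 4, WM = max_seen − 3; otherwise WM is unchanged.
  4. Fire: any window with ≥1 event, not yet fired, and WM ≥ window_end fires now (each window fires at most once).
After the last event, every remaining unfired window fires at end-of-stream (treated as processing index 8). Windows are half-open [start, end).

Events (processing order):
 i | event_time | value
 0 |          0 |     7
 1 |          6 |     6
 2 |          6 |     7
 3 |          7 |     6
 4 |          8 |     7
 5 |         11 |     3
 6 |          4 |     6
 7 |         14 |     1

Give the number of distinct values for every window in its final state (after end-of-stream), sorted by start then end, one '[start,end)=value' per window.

i=0 t=0 v=7: → [0,4); WM=−∞
i=1 t=6 v=6: → [6,10); WM=−∞
i=2 t=6 v=7: → [6,10); WM=−∞
i=3 t=7 v=6: → [6,11); WM=4
i=4 t=8 v=7: → [6,12); WM=4
i=5 t=11 v=3: → [6,15); WM=4
i=6 t=4 v=6: → [4,15); WM=4
i=7 t=14 v=1: → [4,18); WM=11

[0,4)=1 [4,18)=4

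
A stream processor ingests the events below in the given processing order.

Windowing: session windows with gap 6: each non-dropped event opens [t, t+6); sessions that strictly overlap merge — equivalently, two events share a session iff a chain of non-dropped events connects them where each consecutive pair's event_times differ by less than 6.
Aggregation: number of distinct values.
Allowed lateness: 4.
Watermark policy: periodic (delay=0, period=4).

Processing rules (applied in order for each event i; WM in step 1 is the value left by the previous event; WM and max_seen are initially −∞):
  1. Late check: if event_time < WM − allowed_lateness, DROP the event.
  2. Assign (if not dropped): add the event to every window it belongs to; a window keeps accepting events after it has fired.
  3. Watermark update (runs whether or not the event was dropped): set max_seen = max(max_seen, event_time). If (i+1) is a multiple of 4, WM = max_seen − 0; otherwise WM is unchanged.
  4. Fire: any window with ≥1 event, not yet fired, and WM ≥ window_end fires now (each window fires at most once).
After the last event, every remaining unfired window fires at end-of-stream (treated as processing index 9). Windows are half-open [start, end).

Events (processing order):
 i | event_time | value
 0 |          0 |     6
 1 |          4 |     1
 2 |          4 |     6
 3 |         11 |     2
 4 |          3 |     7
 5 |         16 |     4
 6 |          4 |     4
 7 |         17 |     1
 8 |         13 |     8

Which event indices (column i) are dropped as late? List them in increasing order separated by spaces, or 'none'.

i=0 t=0 v=6: → [0,6); WM=−∞
i=1 t=4 v=1: → [0,10); WM=−∞
i=2 t=4 v=6: → [0,10); WM=−∞
i=3 t=11 v=2: → [11,17); WM=11
i=4 t=3 v=7: DROP (t<11-4); WM=11
i=5 t=16 v=4: → [11,22); WM=11
i=6 t=4 v=4: DROP (t<11-4); WM=11
i=7 t=17 v=1: → [11,23); WM=17
i=8 t=13 v=8: → [11,23); WM=17

4 6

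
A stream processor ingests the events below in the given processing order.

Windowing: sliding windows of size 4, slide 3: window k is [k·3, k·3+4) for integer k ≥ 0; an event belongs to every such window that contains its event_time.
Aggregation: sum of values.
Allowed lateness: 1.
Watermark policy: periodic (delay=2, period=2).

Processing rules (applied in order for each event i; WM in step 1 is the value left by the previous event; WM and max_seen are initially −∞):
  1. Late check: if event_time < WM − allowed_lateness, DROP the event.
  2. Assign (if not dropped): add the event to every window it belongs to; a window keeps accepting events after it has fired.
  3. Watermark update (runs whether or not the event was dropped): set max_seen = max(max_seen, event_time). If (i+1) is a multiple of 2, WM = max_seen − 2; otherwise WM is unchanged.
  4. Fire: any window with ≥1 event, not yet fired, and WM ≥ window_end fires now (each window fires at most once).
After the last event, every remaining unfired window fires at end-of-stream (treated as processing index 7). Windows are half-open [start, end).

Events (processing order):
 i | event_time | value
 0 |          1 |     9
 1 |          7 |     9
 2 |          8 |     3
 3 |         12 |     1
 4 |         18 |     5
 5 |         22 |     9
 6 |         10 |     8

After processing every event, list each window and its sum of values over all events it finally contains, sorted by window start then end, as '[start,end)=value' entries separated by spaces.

[0,4)=9 [6,10)=12 [9,13)=1 [12,16)=1 [15,19)=5 [18,22)=5 [21,25)=9

i=0 t=1 v=9: → [0,4); WM=−∞
i=1 t=7 v=9: → [6,10); WM=5; [0,4) fires=9
i=2 t=8 v=3: → [6,10); WM=5
i=3 t=12 v=1: → [12,16),[9,13); WM=10; [6,10) fires=12
i=4 t=18 v=5: → [18,22),[15,19); WM=10
i=5 t=22 v=9: → [21,25); WM=20; [9,13) fires=1 [12,16) fires=1 [15,19) fires=5
i=6 t=10 v=8: DROP (t<20-1); WM=20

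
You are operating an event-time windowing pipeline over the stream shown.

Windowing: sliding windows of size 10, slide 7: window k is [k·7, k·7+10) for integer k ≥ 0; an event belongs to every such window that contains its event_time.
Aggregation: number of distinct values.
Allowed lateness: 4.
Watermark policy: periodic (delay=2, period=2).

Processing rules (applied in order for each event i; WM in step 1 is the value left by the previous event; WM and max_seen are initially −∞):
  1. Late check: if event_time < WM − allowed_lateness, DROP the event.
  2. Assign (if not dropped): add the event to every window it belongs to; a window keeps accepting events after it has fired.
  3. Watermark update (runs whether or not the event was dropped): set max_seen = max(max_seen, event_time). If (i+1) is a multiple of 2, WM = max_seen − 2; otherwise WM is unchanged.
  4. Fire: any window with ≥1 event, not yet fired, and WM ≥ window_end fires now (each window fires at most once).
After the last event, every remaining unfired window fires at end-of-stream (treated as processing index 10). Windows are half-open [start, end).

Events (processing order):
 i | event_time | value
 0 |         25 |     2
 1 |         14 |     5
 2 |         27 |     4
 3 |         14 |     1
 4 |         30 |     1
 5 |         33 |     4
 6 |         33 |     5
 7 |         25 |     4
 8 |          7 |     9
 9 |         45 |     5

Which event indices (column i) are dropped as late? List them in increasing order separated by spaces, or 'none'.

i=0 t=25 v=2: → [21,31); WM=−∞
i=1 t=14 v=5: → [14,24),[7,17); WM=23; [7,17) fires=1
i=2 t=27 v=4: → [21,31); WM=23
i=3 t=14 v=1: DROP (t<23-4); WM=25; [14,24) fires=1
i=4 t=30 v=1: → [28,38),[21,31); WM=25
i=5 t=33 v=4: → [28,38); WM=31; [21,31) fires=3
i=6 t=33 v=5: → [28,38); WM=31
i=7 t=25 v=4: DROP (t<31-4); WM=31
i=8 t=7 v=9: DROP (t<31-4); WM=31
i=9 t=45 v=5: → [42,52); WM=43; [28,38) fires=3

3 7 8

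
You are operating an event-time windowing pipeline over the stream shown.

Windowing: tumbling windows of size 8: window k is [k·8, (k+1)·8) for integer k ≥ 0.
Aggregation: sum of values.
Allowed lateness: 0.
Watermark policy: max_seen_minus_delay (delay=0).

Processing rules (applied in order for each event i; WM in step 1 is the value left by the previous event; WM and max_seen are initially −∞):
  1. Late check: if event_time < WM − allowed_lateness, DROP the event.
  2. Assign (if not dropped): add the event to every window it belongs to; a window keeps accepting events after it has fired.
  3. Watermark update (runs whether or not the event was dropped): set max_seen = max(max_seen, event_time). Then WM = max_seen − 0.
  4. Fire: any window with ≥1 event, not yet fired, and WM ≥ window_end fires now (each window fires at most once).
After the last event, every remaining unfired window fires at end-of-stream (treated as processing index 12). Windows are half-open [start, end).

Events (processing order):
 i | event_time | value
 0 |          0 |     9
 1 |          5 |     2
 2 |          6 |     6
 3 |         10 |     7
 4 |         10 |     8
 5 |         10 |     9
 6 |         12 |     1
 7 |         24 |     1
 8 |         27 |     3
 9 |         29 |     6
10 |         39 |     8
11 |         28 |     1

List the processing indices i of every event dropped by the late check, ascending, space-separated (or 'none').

i=0 t=0 v=9: → [0,8); WM=0
i=1 t=5 v=2: → [0,8); WM=5
i=2 t=6 v=6: → [0,8); WM=6
i=3 t=10 v=7: → [8,16); WM=10; [0,8) fires=17
i=4 t=10 v=8: → [8,16); WM=10
i=5 t=10 v=9: → [8,16); WM=10
i=6 t=12 v=1: → [8,16); WM=12
i=7 t=24 v=1: → [24,32); WM=24; [8,16) fires=25
i=8 t=27 v=3: → [24,32); WM=27
i=9 t=29 v=6: → [24,32); WM=29
i=10 t=39 v=8: → [32,40); WM=39; [24,32) fires=10
i=11 t=28 v=1: DROP (t<39-0); WM=39

11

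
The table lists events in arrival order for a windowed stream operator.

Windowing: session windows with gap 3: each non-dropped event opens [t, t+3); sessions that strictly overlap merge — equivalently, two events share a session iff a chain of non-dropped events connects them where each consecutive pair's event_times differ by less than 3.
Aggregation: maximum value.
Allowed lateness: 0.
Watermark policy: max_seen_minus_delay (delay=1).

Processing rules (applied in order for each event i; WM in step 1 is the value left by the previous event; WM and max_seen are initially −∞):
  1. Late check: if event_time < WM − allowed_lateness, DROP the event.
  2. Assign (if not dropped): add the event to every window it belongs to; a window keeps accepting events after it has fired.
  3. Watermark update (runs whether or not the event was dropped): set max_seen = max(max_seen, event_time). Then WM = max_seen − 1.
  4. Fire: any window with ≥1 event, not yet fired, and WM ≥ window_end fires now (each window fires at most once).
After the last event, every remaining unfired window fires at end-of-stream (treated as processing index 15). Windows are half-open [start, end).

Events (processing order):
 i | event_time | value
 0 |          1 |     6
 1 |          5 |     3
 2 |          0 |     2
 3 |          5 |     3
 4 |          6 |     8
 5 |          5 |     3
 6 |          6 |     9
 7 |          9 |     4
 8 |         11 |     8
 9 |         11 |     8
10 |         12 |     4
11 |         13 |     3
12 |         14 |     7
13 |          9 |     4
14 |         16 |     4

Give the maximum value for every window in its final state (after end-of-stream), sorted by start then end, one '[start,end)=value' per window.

[1,4)=6 [5,9)=9 [9,19)=8

i=0 t=1 v=6: → [1,4); WM=0
i=1 t=5 v=3: → [5,8); WM=4
i=2 t=0 v=2: DROP (t<4-0); WM=4
i=3 t=5 v=3: → [5,8); WM=4
i=4 t=6 v=8: → [5,9); WM=5
i=5 t=5 v=3: → [5,9); WM=5
i=6 t=6 v=9: → [5,9); WM=5
i=7 t=9 v=4: → [9,12); WM=8
i=8 t=11 v=8: → [9,14); WM=10
i=9 t=11 v=8: → [9,14); WM=10
i=10 t=12 v=4: → [9,15); WM=11
i=11 t=13 v=3: → [9,16); WM=12
i=12 t=14 v=7: → [9,17); WM=13
i=13 t=9 v=4: DROP (t<13-0); WM=13
i=14 t=16 v=4: → [9,19); WM=15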